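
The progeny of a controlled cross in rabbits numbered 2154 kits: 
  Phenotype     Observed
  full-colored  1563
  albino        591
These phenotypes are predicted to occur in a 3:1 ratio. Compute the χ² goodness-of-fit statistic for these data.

Total ratio parts = 4. Expected numbers out of 2154:
  full-colored: 2154 × 3/4 = 1615.5
  albino: 2154 × 1/4 = 538.5
χ² = Σ (O − E)² / E
  full-colored: (1563 − 1615.5)² / 1615.5 = 1.7061
  albino: (591 − 538.5)² / 538.5 = 5.1184
χ² = 1.7061 + 5.1184 = 6.8245 ≈ 6.825

6.825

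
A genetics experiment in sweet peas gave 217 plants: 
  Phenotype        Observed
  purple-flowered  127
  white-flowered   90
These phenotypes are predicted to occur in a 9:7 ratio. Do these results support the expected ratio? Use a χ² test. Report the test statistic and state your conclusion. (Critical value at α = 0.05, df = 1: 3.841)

Under the 9:7 hypothesis (Σ ratio = 16, N = 217):
  purple-flowered: 217 × 9/16 = 122.0625
  white-flowered: 217 × 7/16 = 94.9375
χ² = Σ (O − E)² / E
  purple-flowered: (127 − 122.0625)² / 122.0625 = 0.1997
  white-flowered: (90 − 94.9375)² / 94.9375 = 0.2568
χ² = 0.1997 + 0.2568 = 0.4565 ≈ 0.457
Degrees of freedom = 2 − 1 = 1; critical value at α = 0.05 is 3.841.
Since 0.457 < 3.841, we fail to reject the null hypothesis — the data are consistent with the 9:7 ratio.

0.457; consistent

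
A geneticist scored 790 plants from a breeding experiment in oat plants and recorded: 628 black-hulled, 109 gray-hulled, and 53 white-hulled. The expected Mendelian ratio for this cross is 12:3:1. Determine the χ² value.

Total ratio parts = 16. Expected numbers out of 790:
  black-hulled: 790 × 12/16 = 592.5
  gray-hulled: 790 × 3/16 = 148.125
  white-hulled: 790 × 1/16 = 49.375
χ² = Σ (O − E)² / E
  black-hulled: (628 − 592.5)² / 592.5 = 2.1270
  gray-hulled: (109 − 148.125)² / 148.125 = 10.3343
  white-hulled: (53 − 49.375)² / 49.375 = 0.2661
χ² = 2.1270 + 10.3343 + 0.2661 = 12.7274 ≈ 12.727

12.727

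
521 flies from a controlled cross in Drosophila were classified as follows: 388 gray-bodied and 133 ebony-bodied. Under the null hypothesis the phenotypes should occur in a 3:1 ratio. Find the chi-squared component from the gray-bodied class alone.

0.019

The 3:1 ratio has 4 parts, so with N = 521 the expected counts are:
  gray-bodied: 521 × 3/4 = 390.75
  ebony-bodied: 521 × 1/4 = 130.25
Contribution of gray-bodied: (388 − 390.75)² / 390.75 = 0.0194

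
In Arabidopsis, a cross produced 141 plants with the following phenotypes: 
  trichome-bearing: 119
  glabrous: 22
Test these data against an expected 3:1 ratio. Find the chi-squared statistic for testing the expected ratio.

6.641

Total ratio parts = 4. Expected numbers out of 141:
  trichome-bearing: 141 × 3/4 = 105.75
  glabrous: 141 × 1/4 = 35.25
χ² = Σ (O − E)² / E
  trichome-bearing: (119 − 105.75)² / 105.75 = 1.6602
  glabrous: (22 − 35.25)² / 35.25 = 4.9805
χ² = 1.6602 + 4.9805 = 6.6407 ≈ 6.641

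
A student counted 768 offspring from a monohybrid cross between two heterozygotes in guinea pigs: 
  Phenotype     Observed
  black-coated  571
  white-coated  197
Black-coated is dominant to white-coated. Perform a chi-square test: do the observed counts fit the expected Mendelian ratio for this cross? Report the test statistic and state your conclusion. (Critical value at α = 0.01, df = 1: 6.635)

For a monohybrid cross between heterozygotes with complete dominance, the expected phenotypic ratio is 3:1.
The 3:1 ratio has 4 parts, so with N = 768 the expected counts are:
  black-coated: 768 × 3/4 = 576
  white-coated: 768 × 1/4 = 192
χ² = Σ (O − E)² / E
  black-coated: (571 − 576)² / 576 = 0.0434
  white-coated: (197 − 192)² / 192 = 0.1302
χ² = 0.0434 + 0.1302 = 0.1736 ≈ 0.174
Degrees of freedom = 2 − 1 = 1; critical value at α = 0.01 is 6.635.
Since 0.174 < 6.635, we fail to reject the null hypothesis — the data are consistent with the 3:1 ratio.

0.174; consistent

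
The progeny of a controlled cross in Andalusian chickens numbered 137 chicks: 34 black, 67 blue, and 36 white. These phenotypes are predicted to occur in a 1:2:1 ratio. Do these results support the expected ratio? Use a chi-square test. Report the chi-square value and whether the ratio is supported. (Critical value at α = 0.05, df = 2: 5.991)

0.124; consistent

Total ratio parts = 4. Expected numbers out of 137:
  black: 137 × 1/4 = 34.25
  blue: 137 × 2/4 = 68.5
  white: 137 × 1/4 = 34.25
χ² = Σ (O − E)² / E
  black: (34 − 34.25)² / 34.25 = 0.0018
  blue: (67 − 68.5)² / 68.5 = 0.0328
  white: (36 − 34.25)² / 34.25 = 0.0894
χ² = 0.0018 + 0.0328 + 0.0894 = 0.124
Degrees of freedom = 3 − 1 = 2; critical value at α = 0.05 is 5.991.
Since 0.124 < 5.991, we fail to reject the null hypothesis — the data are consistent with the 1:2:1 ratio.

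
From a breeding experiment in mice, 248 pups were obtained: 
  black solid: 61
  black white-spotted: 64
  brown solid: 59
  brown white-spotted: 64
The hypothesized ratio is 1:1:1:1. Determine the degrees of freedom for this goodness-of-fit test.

3

A goodness-of-fit test with 4 phenotype classes has df = 4 − 1 = 3.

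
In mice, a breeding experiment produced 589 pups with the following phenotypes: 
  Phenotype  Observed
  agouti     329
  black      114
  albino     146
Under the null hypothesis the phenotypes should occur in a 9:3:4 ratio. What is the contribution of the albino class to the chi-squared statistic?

Under the 9:3:4 hypothesis (Σ ratio = 16, N = 589):
  agouti: 589 × 9/16 = 331.3125
  black: 589 × 3/16 = 110.4375
  albino: 589 × 4/16 = 147.25
Contribution of albino: (146 − 147.25)² / 147.25 = 0.0106

0.011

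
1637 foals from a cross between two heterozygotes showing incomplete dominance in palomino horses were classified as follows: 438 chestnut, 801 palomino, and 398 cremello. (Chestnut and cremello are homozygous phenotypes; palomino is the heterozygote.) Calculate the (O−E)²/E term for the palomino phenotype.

0.374

With incomplete dominance, a heterozygote × heterozygote cross gives a 1:2:1 phenotypic ratio.
Total ratio parts = 4. Expected numbers out of 1637:
  chestnut: 1637 × 1/4 = 409.25
  palomino: 1637 × 2/4 = 818.5
  cremello: 1637 × 1/4 = 409.25
Contribution of palomino: (801 − 818.5)² / 818.5 = 0.3742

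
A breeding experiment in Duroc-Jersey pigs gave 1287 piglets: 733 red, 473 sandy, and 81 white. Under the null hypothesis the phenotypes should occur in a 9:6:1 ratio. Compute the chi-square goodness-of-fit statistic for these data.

0.309

Under the 9:6:1 hypothesis (Σ ratio = 16, N = 1287):
  red: 1287 × 9/16 = 723.9375
  sandy: 1287 × 6/16 = 482.625
  white: 1287 × 1/16 = 80.4375
χ² = Σ (O − E)² / E
  red: (733 − 723.9375)² / 723.9375 = 0.1134
  sandy: (473 − 482.625)² / 482.625 = 0.1920
  white: (81 − 80.4375)² / 80.4375 = 0.0039
χ² = 0.1134 + 0.1920 + 0.0039 = 0.3093 ≈ 0.309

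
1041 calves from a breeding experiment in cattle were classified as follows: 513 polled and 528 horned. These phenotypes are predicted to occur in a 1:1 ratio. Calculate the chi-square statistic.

The 1:1 ratio has 2 parts, so with N = 1041 the expected counts are:
  polled: 1041 × 1/2 = 520.5
  horned: 1041 × 1/2 = 520.5
χ² = Σ (O − E)² / E
  polled: (513 − 520.5)² / 520.5 = 0.1081
  horned: (528 − 520.5)² / 520.5 = 0.1081
χ² = 0.1081 + 0.1081 = 0.2162 ≈ 0.216

0.216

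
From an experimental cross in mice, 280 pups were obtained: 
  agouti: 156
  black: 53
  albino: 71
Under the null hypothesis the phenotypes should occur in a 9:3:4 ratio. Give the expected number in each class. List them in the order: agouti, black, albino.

157.5, 52.5, 70

Under the 9:3:4 hypothesis (Σ ratio = 16, N = 280):
  agouti: 280 × 9/16 = 157.5
  black: 280 × 3/16 = 52.5
  albino: 280 × 4/16 = 70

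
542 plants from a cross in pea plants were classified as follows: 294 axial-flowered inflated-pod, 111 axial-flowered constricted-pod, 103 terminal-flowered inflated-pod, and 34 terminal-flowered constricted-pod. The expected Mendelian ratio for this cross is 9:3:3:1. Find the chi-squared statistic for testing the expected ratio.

The 9:3:3:1 ratio has 16 parts, so with N = 542 the expected counts are:
  axial-flowered inflated-pod: 542 × 9/16 = 304.875
  axial-flowered constricted-pod: 542 × 3/16 = 101.625
  terminal-flowered inflated-pod: 542 × 3/16 = 101.625
  terminal-flowered constricted-pod: 542 × 1/16 = 33.875
χ² = Σ (O − E)² / E
  axial-flowered inflated-pod: (294 − 304.875)² / 304.875 = 0.3879
  axial-flowered constricted-pod: (111 − 101.625)² / 101.625 = 0.8649
  terminal-flowered inflated-pod: (103 − 101.625)² / 101.625 = 0.0186
  terminal-flowered constricted-pod: (34 − 33.875)² / 33.875 = 0.0005
χ² = 0.3879 + 0.8649 + 0.0186 + 0.0005 = 1.2719 ≈ 1.272

1.272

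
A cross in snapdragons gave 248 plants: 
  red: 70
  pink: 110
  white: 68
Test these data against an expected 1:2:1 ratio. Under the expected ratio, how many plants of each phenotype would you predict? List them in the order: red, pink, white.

62, 124, 62

Total ratio parts = 4. Expected numbers out of 248:
  red: 248 × 1/4 = 62
  pink: 248 × 2/4 = 124
  white: 248 × 1/4 = 62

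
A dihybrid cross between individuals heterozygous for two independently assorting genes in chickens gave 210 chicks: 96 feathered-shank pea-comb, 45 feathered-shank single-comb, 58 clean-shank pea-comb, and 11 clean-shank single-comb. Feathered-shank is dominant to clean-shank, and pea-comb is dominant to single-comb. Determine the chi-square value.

A dihybrid F₂ with independent assortment and complete dominance at both loci gives a 9:3:3:1 phenotypic ratio.
Under the 9:3:3:1 hypothesis (Σ ratio = 16, N = 210):
  feathered-shank pea-comb: 210 × 9/16 = 118.125
  feathered-shank single-comb: 210 × 3/16 = 39.375
  clean-shank pea-comb: 210 × 3/16 = 39.375
  clean-shank single-comb: 210 × 1/16 = 13.125
χ² = Σ (O − E)² / E
  feathered-shank pea-comb: (96 − 118.125)² / 118.125 = 4.1440
  feathered-shank single-comb: (45 − 39.375)² / 39.375 = 0.8036
  clean-shank pea-comb: (58 − 39.375)² / 39.375 = 8.8099
  clean-shank single-comb: (11 − 13.125)² / 13.125 = 0.3440
χ² = 4.1440 + 0.8036 + 8.8099 + 0.3440 = 14.1015 ≈ 14.102

14.102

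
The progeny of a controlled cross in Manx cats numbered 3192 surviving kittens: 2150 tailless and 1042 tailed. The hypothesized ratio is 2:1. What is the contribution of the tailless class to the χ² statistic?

0.227

The 2:1 ratio has 3 parts, so with N = 3192 the expected counts are:
  tailless: 3192 × 2/3 = 2128
  tailed: 3192 × 1/3 = 1064
Contribution of tailless: (2150 − 2128)² / 2128 = 0.2274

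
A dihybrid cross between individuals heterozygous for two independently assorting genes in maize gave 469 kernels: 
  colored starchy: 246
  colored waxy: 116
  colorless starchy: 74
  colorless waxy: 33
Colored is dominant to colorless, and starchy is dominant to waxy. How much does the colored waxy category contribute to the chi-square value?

8.955

A dihybrid F₂ with independent assortment and complete dominance at both loci gives a 9:3:3:1 phenotypic ratio.
Under the 9:3:3:1 hypothesis (Σ ratio = 16, N = 469):
  colored starchy: 469 × 9/16 = 263.8125
  colored waxy: 469 × 3/16 = 87.9375
  colorless starchy: 469 × 3/16 = 87.9375
  colorless waxy: 469 × 1/16 = 29.3125
Contribution of colored waxy: (116 − 87.9375)² / 87.9375 = 8.9553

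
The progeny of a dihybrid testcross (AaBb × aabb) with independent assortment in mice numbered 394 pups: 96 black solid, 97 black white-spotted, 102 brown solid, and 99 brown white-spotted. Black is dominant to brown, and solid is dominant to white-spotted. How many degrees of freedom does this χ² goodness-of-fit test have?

A dihybrid testcross with independent assortment gives a 1:1:1:1 ratio.
A goodness-of-fit test with 4 phenotype classes has df = 4 − 1 = 3.

3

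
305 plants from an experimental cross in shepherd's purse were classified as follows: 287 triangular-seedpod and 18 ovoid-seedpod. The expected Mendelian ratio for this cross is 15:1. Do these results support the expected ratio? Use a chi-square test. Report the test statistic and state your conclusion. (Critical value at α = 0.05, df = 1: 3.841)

0.063; consistent

Expected counts for N = 305 under a 15:1 ratio (total parts = 16):
  triangular-seedpod: 305 × 15/16 = 285.9375
  ovoid-seedpod: 305 × 1/16 = 19.0625
χ² = Σ (O − E)² / E
  triangular-seedpod: (287 − 285.9375)² / 285.9375 = 0.0039
  ovoid-seedpod: (18 − 19.0625)² / 19.0625 = 0.0592
χ² = 0.0039 + 0.0592 = 0.0631 ≈ 0.063
Degrees of freedom = 2 − 1 = 1; critical value at α = 0.05 is 3.841.
Since 0.063 < 3.841, we fail to reject the null hypothesis — the data are consistent with the 15:1 ratio.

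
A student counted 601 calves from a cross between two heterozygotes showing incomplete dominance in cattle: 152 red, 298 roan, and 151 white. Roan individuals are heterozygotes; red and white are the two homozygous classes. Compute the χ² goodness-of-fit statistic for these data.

0.045

With incomplete dominance, a heterozygote × heterozygote cross gives a 1:2:1 phenotypic ratio.
The 1:2:1 ratio has 4 parts, so with N = 601 the expected counts are:
  red: 601 × 1/4 = 150.25
  roan: 601 × 2/4 = 300.5
  white: 601 × 1/4 = 150.25
χ² = Σ (O − E)² / E
  red: (152 − 150.25)² / 150.25 = 0.0204
  roan: (298 − 300.5)² / 300.5 = 0.0208
  white: (151 − 150.25)² / 150.25 = 0.0037
χ² = 0.0204 + 0.0208 + 0.0037 = 0.0449 ≈ 0.045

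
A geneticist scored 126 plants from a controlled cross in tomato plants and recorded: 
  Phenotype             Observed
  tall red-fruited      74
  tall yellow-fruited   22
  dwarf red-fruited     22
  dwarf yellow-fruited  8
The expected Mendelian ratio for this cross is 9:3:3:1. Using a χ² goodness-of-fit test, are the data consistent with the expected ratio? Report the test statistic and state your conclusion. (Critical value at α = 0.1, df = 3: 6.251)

0.363; consistent

Expected counts for N = 126 under a 9:3:3:1 ratio (total parts = 16):
  tall red-fruited: 126 × 9/16 = 70.875
  tall yellow-fruited: 126 × 3/16 = 23.625
  dwarf red-fruited: 126 × 3/16 = 23.625
  dwarf yellow-fruited: 126 × 1/16 = 7.875
χ² = Σ (O − E)² / E
  tall red-fruited: (74 − 70.875)² / 70.875 = 0.1378
  tall yellow-fruited: (22 − 23.625)² / 23.625 = 0.1118
  dwarf red-fruited: (22 − 23.625)² / 23.625 = 0.1118
  dwarf yellow-fruited: (8 − 7.875)² / 7.875 = 0.0020
χ² = 0.1378 + 0.1118 + 0.1118 + 0.0020 = 0.3634 ≈ 0.363
Degrees of freedom = 4 − 1 = 3; critical value at α = 0.1 is 6.251.
Since 0.363 < 6.251, we fail to reject the null hypothesis — the data are consistent with the 9:3:3:1 ratio.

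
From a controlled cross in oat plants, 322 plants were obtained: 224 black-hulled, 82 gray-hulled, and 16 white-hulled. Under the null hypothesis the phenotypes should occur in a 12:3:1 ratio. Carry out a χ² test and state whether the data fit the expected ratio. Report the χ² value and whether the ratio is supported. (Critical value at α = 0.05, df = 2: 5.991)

9.859; not consistent

Expected counts for N = 322 under a 12:3:1 ratio (total parts = 16):
  black-hulled: 322 × 12/16 = 241.5
  gray-hulled: 322 × 3/16 = 60.375
  white-hulled: 322 × 1/16 = 20.125
χ² = Σ (O − E)² / E
  black-hulled: (224 − 241.5)² / 241.5 = 1.2681
  gray-hulled: (82 − 60.375)² / 60.375 = 7.7456
  white-hulled: (16 − 20.125)² / 20.125 = 0.8455
χ² = 1.2681 + 7.7456 + 0.8455 = 9.8592 ≈ 9.859
Degrees of freedom = 3 − 1 = 2; critical value at α = 0.05 is 5.991.
Since 9.859 > 5.991, we reject the null hypothesis — the data do not fit the 12:3:1 ratio.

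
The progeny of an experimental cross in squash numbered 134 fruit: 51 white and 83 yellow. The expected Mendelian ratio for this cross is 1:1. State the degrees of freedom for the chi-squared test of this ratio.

1

A goodness-of-fit test with 2 phenotype classes has df = 2 − 1 = 1.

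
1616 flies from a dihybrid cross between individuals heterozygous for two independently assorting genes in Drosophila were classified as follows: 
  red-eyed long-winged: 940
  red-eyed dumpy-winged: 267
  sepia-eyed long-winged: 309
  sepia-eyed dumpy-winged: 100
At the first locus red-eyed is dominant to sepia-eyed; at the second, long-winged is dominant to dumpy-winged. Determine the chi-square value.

A dihybrid F₂ with independent assortment and complete dominance at both loci gives a 9:3:3:1 phenotypic ratio.
Total ratio parts = 16. Expected numbers out of 1616:
  red-eyed long-winged: 1616 × 9/16 = 909
  red-eyed dumpy-winged: 1616 × 3/16 = 303
  sepia-eyed long-winged: 1616 × 3/16 = 303
  sepia-eyed dumpy-winged: 1616 × 1/16 = 101
χ² = Σ (O − E)² / E
  red-eyed long-winged: (940 − 909)² / 909 = 1.0572
  red-eyed dumpy-winged: (267 − 303)² / 303 = 4.2772
  sepia-eyed long-winged: (309 − 303)² / 303 = 0.1188
  sepia-eyed dumpy-winged: (100 − 101)² / 101 = 0.0099
χ² = 1.0572 + 4.2772 + 0.1188 + 0.0099 = 5.4631 ≈ 5.463

5.463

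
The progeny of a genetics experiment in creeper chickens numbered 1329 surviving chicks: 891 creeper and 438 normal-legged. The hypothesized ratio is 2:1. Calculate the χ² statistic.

0.085

Expected counts for N = 1329 under a 2:1 ratio (total parts = 3):
  creeper: 1329 × 2/3 = 886
  normal-legged: 1329 × 1/3 = 443
χ² = Σ (O − E)² / E
  creeper: (891 − 886)² / 886 = 0.0282
  normal-legged: (438 − 443)² / 443 = 0.0564
χ² = 0.0282 + 0.0564 = 0.0846 ≈ 0.085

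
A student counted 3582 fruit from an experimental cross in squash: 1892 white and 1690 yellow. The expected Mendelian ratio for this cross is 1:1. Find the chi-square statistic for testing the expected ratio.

Total ratio parts = 2. Expected numbers out of 3582:
  white: 3582 × 1/2 = 1791
  yellow: 3582 × 1/2 = 1791
χ² = Σ (O − E)² / E
  white: (1892 − 1791)² / 1791 = 5.6957
  yellow: (1690 − 1791)² / 1791 = 5.6957
χ² = 5.6957 + 5.6957 = 11.3914 ≈ 11.391

11.391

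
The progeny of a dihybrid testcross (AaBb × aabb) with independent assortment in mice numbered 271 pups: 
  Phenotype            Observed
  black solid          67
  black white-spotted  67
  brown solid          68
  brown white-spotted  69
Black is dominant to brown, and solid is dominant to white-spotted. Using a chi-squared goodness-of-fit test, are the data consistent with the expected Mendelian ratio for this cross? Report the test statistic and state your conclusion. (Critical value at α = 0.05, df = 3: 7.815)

A dihybrid testcross with independent assortment gives a 1:1:1:1 ratio.
The 1:1:1:1 ratio has 4 parts, so with N = 271 the expected counts are:
  black solid: 271 × 1/4 = 67.75
  black white-spotted: 271 × 1/4 = 67.75
  brown solid: 271 × 1/4 = 67.75
  brown white-spotted: 271 × 1/4 = 67.75
χ² = Σ (O − E)² / E
  black solid: (67 − 67.75)² / 67.75 = 0.0083
  black white-spotted: (67 − 67.75)² / 67.75 = 0.0083
  brown solid: (68 − 67.75)² / 67.75 = 0.0009
  brown white-spotted: (69 − 67.75)² / 67.75 = 0.0231
χ² = 0.0083 + 0.0083 + 0.0009 + 0.0231 = 0.0406 ≈ 0.041
Degrees of freedom = 4 − 1 = 3; critical value at α = 0.05 is 7.815.
Since 0.041 < 7.815, we fail to reject the null hypothesis — the data are consistent with the 1:1:1:1 ratio.

0.041; consistent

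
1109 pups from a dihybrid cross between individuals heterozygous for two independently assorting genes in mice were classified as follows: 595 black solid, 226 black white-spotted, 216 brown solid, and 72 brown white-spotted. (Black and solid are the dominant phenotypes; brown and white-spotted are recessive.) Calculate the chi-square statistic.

3.317

A dihybrid F₂ with independent assortment and complete dominance at both loci gives a 9:3:3:1 phenotypic ratio.
Expected counts for N = 1109 under a 9:3:3:1 ratio (total parts = 16):
  black solid: 1109 × 9/16 = 623.8125
  black white-spotted: 1109 × 3/16 = 207.9375
  brown solid: 1109 × 3/16 = 207.9375
  brown white-spotted: 1109 × 1/16 = 69.3125
χ² = Σ (O − E)² / E
  black solid: (595 − 623.8125)² / 623.8125 = 1.3308
  black white-spotted: (226 − 207.9375)² / 207.9375 = 1.5690
  brown solid: (216 − 207.9375)² / 207.9375 = 0.3126
  brown white-spotted: (72 − 69.3125)² / 69.3125 = 0.1042
χ² = 1.3308 + 1.5690 + 0.3126 + 0.1042 = 3.3166 ≈ 3.317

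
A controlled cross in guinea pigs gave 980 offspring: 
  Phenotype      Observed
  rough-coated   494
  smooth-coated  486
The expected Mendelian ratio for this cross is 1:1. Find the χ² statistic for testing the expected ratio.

The 1:1 ratio has 2 parts, so with N = 980 the expected counts are:
  rough-coated: 980 × 1/2 = 490
  smooth-coated: 980 × 1/2 = 490
χ² = Σ (O − E)² / E
  rough-coated: (494 − 490)² / 490 = 0.0327
  smooth-coated: (486 − 490)² / 490 = 0.0327
χ² = 0.0327 + 0.0327 = 0.0654 ≈ 0.065

0.065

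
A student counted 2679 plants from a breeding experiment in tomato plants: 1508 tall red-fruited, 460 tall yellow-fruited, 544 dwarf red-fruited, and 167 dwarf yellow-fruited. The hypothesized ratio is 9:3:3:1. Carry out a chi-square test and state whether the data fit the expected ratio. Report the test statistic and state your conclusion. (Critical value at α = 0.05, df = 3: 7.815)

7.026; consistent

Total ratio parts = 16. Expected numbers out of 2679:
  tall red-fruited: 2679 × 9/16 = 1506.9375
  tall yellow-fruited: 2679 × 3/16 = 502.3125
  dwarf red-fruited: 2679 × 3/16 = 502.3125
  dwarf yellow-fruited: 2679 × 1/16 = 167.4375
χ² = Σ (O − E)² / E
  tall red-fruited: (1508 − 1506.9375)² / 1506.9375 = 0.0007
  tall yellow-fruited: (460 − 502.3125)² / 502.3125 = 3.5642
  dwarf red-fruited: (544 − 502.3125)² / 502.3125 = 3.4597
  dwarf yellow-fruited: (167 − 167.4375)² / 167.4375 = 0.0011
χ² = 0.0007 + 3.5642 + 3.4597 + 0.0011 = 7.0257 ≈ 7.026
Degrees of freedom = 4 − 1 = 3; critical value at α = 0.05 is 7.815.
Since 7.026 < 7.815, we fail to reject the null hypothesis — the data are consistent with the 9:3:3:1 ratio.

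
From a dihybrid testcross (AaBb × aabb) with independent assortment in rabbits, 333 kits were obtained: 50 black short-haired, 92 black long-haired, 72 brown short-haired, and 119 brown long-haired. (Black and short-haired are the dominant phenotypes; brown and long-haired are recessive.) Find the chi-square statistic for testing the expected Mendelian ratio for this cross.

31.072

A dihybrid testcross with independent assortment gives a 1:1:1:1 ratio.
The 1:1:1:1 ratio has 4 parts, so with N = 333 the expected counts are:
  black short-haired: 333 × 1/4 = 83.25
  black long-haired: 333 × 1/4 = 83.25
  brown short-haired: 333 × 1/4 = 83.25
  brown long-haired: 333 × 1/4 = 83.25
χ² = Σ (O − E)² / E
  black short-haired: (50 − 83.25)² / 83.25 = 13.2800
  black long-haired: (92 − 83.25)² / 83.25 = 0.9197
  brown short-haired: (72 − 83.25)² / 83.25 = 1.5203
  brown long-haired: (119 − 83.25)² / 83.25 = 15.3521
χ² = 13.2800 + 0.9197 + 1.5203 + 15.3521 = 31.0721 ≈ 31.072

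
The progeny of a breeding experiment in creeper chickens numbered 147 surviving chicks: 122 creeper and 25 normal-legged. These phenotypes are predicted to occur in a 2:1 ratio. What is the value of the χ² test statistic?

17.633

Under the 2:1 hypothesis (Σ ratio = 3, N = 147):
  creeper: 147 × 2/3 = 98
  normal-legged: 147 × 1/3 = 49
χ² = Σ (O − E)² / E
  creeper: (122 − 98)² / 98 = 5.8776
  normal-legged: (25 − 49)² / 49 = 11.7551
χ² = 5.8776 + 11.7551 = 17.6327 ≈ 17.633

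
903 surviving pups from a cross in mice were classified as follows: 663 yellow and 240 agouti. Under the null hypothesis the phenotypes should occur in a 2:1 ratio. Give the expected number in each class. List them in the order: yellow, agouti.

The 2:1 ratio has 3 parts, so with N = 903 the expected counts are:
  yellow: 903 × 2/3 = 602
  agouti: 903 × 1/3 = 301

602, 301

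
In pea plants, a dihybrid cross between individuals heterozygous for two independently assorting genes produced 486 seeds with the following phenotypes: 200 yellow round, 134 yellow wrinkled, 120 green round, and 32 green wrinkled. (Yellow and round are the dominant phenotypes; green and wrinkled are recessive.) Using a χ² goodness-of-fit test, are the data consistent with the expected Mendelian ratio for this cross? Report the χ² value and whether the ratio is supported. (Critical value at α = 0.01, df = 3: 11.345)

49.104; not consistent

A dihybrid F₂ with independent assortment and complete dominance at both loci gives a 9:3:3:1 phenotypic ratio.
Expected counts for N = 486 under a 9:3:3:1 ratio (total parts = 16):
  yellow round: 486 × 9/16 = 273.375
  yellow wrinkled: 486 × 3/16 = 91.125
  green round: 486 × 3/16 = 91.125
  green wrinkled: 486 × 1/16 = 30.375
χ² = Σ (O − E)² / E
  yellow round: (200 − 273.375)² / 273.375 = 19.6942
  yellow wrinkled: (134 − 91.125)² / 91.125 = 20.1730
  green round: (120 − 91.125)² / 91.125 = 9.1497
  green wrinkled: (32 − 30.375)² / 30.375 = 0.0869
χ² = 19.6942 + 20.1730 + 9.1497 + 0.0869 = 49.1038 ≈ 49.104
Degrees of freedom = 4 − 1 = 3; critical value at α = 0.01 is 11.345.
Since 49.104 > 11.345, we reject the null hypothesis — the data do not fit the 9:3:3:1 ratio.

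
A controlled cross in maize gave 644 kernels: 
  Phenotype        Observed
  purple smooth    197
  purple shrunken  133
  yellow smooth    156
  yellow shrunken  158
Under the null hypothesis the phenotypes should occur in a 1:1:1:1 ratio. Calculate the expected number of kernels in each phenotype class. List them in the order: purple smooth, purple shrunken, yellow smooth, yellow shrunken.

161, 161, 161, 161

The 1:1:1:1 ratio has 4 parts, so with N = 644 the expected counts are:
  purple smooth: 644 × 1/4 = 161
  purple shrunken: 644 × 1/4 = 161
  yellow smooth: 644 × 1/4 = 161
  yellow shrunken: 644 × 1/4 = 161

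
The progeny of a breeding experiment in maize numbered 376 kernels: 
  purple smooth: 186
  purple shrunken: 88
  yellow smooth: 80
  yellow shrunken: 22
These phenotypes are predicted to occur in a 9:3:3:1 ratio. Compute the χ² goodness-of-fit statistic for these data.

Expected counts for N = 376 under a 9:3:3:1 ratio (total parts = 16):
  purple smooth: 376 × 9/16 = 211.5
  purple shrunken: 376 × 3/16 = 70.5
  yellow smooth: 376 × 3/16 = 70.5
  yellow shrunken: 376 × 1/16 = 23.5
χ² = Σ (O − E)² / E
  purple smooth: (186 − 211.5)² / 211.5 = 3.0745
  purple shrunken: (88 − 70.5)² / 70.5 = 4.3440
  yellow smooth: (80 − 70.5)² / 70.5 = 1.2801
  yellow shrunken: (22 − 23.5)² / 23.5 = 0.0957
χ² = 3.0745 + 4.3440 + 1.2801 + 0.0957 = 8.7943 ≈ 8.794

8.794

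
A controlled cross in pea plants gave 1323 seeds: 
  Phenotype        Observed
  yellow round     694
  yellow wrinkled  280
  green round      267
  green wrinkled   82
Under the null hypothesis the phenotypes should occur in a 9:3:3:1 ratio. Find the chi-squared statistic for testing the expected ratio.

The 9:3:3:1 ratio has 16 parts, so with N = 1323 the expected counts are:
  yellow round: 1323 × 9/16 = 744.1875
  yellow wrinkled: 1323 × 3/16 = 248.0625
  green round: 1323 × 3/16 = 248.0625
  green wrinkled: 1323 × 1/16 = 82.6875
χ² = Σ (O − E)² / E
  yellow round: (694 − 744.1875)² / 744.1875 = 3.3846
  yellow wrinkled: (280 − 248.0625)² / 248.0625 = 4.1119
  green round: (267 − 248.0625)² / 248.0625 = 1.4457
  green wrinkled: (82 − 82.6875)² / 82.6875 = 0.0057
χ² = 3.3846 + 4.1119 + 1.4457 + 0.0057 = 8.9479 ≈ 8.948

8.948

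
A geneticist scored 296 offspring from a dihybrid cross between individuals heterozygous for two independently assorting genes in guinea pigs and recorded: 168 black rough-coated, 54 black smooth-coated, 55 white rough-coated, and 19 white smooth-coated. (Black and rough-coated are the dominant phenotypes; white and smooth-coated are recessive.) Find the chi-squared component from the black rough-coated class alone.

0.014

A dihybrid F₂ with independent assortment and complete dominance at both loci gives a 9:3:3:1 phenotypic ratio.
Under the 9:3:3:1 hypothesis (Σ ratio = 16, N = 296):
  black rough-coated: 296 × 9/16 = 166.5
  black smooth-coated: 296 × 3/16 = 55.5
  white rough-coated: 296 × 3/16 = 55.5
  white smooth-coated: 296 × 1/16 = 18.5
Contribution of black rough-coated: (168 − 166.5)² / 166.5 = 0.0135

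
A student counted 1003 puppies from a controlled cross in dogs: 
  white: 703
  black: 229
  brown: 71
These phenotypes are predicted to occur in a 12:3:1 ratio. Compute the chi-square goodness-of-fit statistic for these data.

Total ratio parts = 16. Expected numbers out of 1003:
  white: 1003 × 12/16 = 752.25
  black: 1003 × 3/16 = 188.0625
  brown: 1003 × 1/16 = 62.6875
χ² = Σ (O − E)² / E
  white: (703 − 752.25)² / 752.25 = 3.2244
  black: (229 − 188.0625)² / 188.0625 = 8.9113
  brown: (71 − 62.6875)² / 62.6875 = 1.1023
χ² = 3.2244 + 8.9113 + 1.1023 = 13.238

13.238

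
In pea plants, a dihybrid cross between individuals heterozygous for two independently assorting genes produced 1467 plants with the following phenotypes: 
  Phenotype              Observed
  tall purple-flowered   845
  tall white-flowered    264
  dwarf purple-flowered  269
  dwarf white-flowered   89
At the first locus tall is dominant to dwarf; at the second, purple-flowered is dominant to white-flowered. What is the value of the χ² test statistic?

1.133

A dihybrid F₂ with independent assortment and complete dominance at both loci gives a 9:3:3:1 phenotypic ratio.
Expected counts for N = 1467 under a 9:3:3:1 ratio (total parts = 16):
  tall purple-flowered: 1467 × 9/16 = 825.1875
  tall white-flowered: 1467 × 3/16 = 275.0625
  dwarf purple-flowered: 1467 × 3/16 = 275.0625
  dwarf white-flowered: 1467 × 1/16 = 91.6875
χ² = Σ (O − E)² / E
  tall purple-flowered: (845 − 825.1875)² / 825.1875 = 0.4757
  tall white-flowered: (264 − 275.0625)² / 275.0625 = 0.4449
  dwarf purple-flowered: (269 − 275.0625)² / 275.0625 = 0.1336
  dwarf white-flowered: (89 − 91.6875)² / 91.6875 = 0.0788
χ² = 0.4757 + 0.4449 + 0.1336 + 0.0788 = 1.133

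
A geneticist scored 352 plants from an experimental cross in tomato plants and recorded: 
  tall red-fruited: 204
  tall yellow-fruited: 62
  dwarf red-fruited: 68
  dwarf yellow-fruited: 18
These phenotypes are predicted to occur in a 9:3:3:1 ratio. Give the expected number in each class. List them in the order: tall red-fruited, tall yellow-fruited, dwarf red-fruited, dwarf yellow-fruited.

198, 66, 66, 22

The 9:3:3:1 ratio has 16 parts, so with N = 352 the expected counts are:
  tall red-fruited: 352 × 9/16 = 198
  tall yellow-fruited: 352 × 3/16 = 66
  dwarf red-fruited: 352 × 3/16 = 66
  dwarf yellow-fruited: 352 × 1/16 = 22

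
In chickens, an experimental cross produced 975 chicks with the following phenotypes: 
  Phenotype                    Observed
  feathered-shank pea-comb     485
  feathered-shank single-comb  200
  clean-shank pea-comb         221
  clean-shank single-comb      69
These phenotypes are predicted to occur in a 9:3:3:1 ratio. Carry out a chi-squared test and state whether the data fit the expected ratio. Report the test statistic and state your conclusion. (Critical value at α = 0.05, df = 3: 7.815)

17.997; not consistent

Total ratio parts = 16. Expected numbers out of 975:
  feathered-shank pea-comb: 975 × 9/16 = 548.4375
  feathered-shank single-comb: 975 × 3/16 = 182.8125
  clean-shank pea-comb: 975 × 3/16 = 182.8125
  clean-shank single-comb: 975 × 1/16 = 60.9375
χ² = Σ (O − E)² / E
  feathered-shank pea-comb: (485 − 548.4375)² / 548.4375 = 7.3378
  feathered-shank single-comb: (200 − 182.8125)² / 182.8125 = 1.6159
  clean-shank pea-comb: (221 − 182.8125)² / 182.8125 = 7.9769
  clean-shank single-comb: (69 − 60.9375)² / 60.9375 = 1.0667
χ² = 7.3378 + 1.6159 + 7.9769 + 1.0667 = 17.9973 ≈ 17.997
Degrees of freedom = 4 − 1 = 3; critical value at α = 0.05 is 7.815.
Since 17.997 > 7.815, we reject the null hypothesis — the data do not fit the 9:3:3:1 ratio.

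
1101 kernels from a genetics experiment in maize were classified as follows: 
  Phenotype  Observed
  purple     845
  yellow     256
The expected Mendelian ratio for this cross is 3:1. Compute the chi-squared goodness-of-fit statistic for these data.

1.795

The 3:1 ratio has 4 parts, so with N = 1101 the expected counts are:
  purple: 1101 × 3/4 = 825.75
  yellow: 1101 × 1/4 = 275.25
χ² = Σ (O − E)² / E
  purple: (845 − 825.75)² / 825.75 = 0.4488
  yellow: (256 − 275.25)² / 275.25 = 1.3463
χ² = 0.4488 + 1.3463 = 1.7951 ≈ 1.795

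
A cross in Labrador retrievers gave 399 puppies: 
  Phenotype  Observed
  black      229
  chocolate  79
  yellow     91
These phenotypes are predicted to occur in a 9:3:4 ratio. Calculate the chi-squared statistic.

1.095

Under the 9:3:4 hypothesis (Σ ratio = 16, N = 399):
  black: 399 × 9/16 = 224.4375
  chocolate: 399 × 3/16 = 74.8125
  yellow: 399 × 4/16 = 99.75
χ² = Σ (O − E)² / E
  black: (229 − 224.4375)² / 224.4375 = 0.0927
  chocolate: (79 − 74.8125)² / 74.8125 = 0.2344
  yellow: (91 − 99.75)² / 99.75 = 0.7675
χ² = 0.0927 + 0.2344 + 0.7675 = 1.0946 ≈ 1.095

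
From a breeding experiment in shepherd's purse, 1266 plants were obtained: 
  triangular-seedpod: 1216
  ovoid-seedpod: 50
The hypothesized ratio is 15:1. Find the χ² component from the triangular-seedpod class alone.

Total ratio parts = 16. Expected numbers out of 1266:
  triangular-seedpod: 1266 × 15/16 = 1186.875
  ovoid-seedpod: 1266 × 1/16 = 79.125
Contribution of triangular-seedpod: (1216 − 1186.875)² / 1186.875 = 0.7147

0.715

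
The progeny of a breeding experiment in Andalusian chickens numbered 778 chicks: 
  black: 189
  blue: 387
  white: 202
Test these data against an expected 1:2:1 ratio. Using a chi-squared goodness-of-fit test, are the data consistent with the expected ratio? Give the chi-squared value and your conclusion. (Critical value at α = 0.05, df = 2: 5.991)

Under the 1:2:1 hypothesis (Σ ratio = 4, N = 778):
  black: 778 × 1/4 = 194.5
  blue: 778 × 2/4 = 389
  white: 778 × 1/4 = 194.5
χ² = Σ (O − E)² / E
  black: (189 − 194.5)² / 194.5 = 0.1555
  blue: (387 − 389)² / 389 = 0.0103
  white: (202 − 194.5)² / 194.5 = 0.2892
χ² = 0.1555 + 0.0103 + 0.2892 = 0.455
Degrees of freedom = 3 − 1 = 2; critical value at α = 0.05 is 5.991.
Since 0.455 < 5.991, we fail to reject the null hypothesis — the data are consistent with the 1:2:1 ratio.

0.455; consistent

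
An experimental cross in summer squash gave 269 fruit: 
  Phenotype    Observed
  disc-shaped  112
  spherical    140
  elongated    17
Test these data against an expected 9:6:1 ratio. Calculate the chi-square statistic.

25.391

Under the 9:6:1 hypothesis (Σ ratio = 16, N = 269):
  disc-shaped: 269 × 9/16 = 151.3125
  spherical: 269 × 6/16 = 100.875
  elongated: 269 × 1/16 = 16.8125
χ² = Σ (O − E)² / E
  disc-shaped: (112 − 151.3125)² / 151.3125 = 10.2138
  spherical: (140 − 100.875)² / 100.875 = 15.1749
  elongated: (17 − 16.8125)² / 16.8125 = 0.0021
χ² = 10.2138 + 15.1749 + 0.0021 = 25.3908 ≈ 25.391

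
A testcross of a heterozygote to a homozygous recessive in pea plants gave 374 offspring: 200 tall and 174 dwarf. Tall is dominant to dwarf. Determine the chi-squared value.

A testcross of a heterozygote (Aa × aa) gives a 1:1 phenotypic ratio.
Total ratio parts = 2. Expected numbers out of 374:
  tall: 374 × 1/2 = 187
  dwarf: 374 × 1/2 = 187
χ² = Σ (O − E)² / E
  tall: (200 − 187)² / 187 = 0.9037
  dwarf: (174 − 187)² / 187 = 0.9037
χ² = 0.9037 + 0.9037 = 1.8074 ≈ 1.807

1.807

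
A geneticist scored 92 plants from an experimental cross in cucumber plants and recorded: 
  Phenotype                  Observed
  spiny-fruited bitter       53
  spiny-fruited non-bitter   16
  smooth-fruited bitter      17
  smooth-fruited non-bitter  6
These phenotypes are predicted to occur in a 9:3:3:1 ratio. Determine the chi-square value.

Under the 9:3:3:1 hypothesis (Σ ratio = 16, N = 92):
  spiny-fruited bitter: 92 × 9/16 = 51.75
  spiny-fruited non-bitter: 92 × 3/16 = 17.25
  smooth-fruited bitter: 92 × 3/16 = 17.25
  smooth-fruited non-bitter: 92 × 1/16 = 5.75
χ² = Σ (O − E)² / E
  spiny-fruited bitter: (53 − 51.75)² / 51.75 = 0.0302
  spiny-fruited non-bitter: (16 − 17.25)² / 17.25 = 0.0906
  smooth-fruited bitter: (17 − 17.25)² / 17.25 = 0.0036
  smooth-fruited non-bitter: (6 − 5.75)² / 5.75 = 0.0109
χ² = 0.0302 + 0.0906 + 0.0036 + 0.0109 = 0.1353 ≈ 0.135

0.135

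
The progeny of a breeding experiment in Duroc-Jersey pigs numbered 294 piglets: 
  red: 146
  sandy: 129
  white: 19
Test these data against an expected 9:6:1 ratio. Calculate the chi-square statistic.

Total ratio parts = 16. Expected numbers out of 294:
  red: 294 × 9/16 = 165.375
  sandy: 294 × 6/16 = 110.25
  white: 294 × 1/16 = 18.375
χ² = Σ (O − E)² / E
  red: (146 − 165.375)² / 165.375 = 2.2699
  sandy: (129 − 110.25)² / 110.25 = 3.1888
  white: (19 − 18.375)² / 18.375 = 0.0213
χ² = 2.2699 + 3.1888 + 0.0213 = 5.480

5.480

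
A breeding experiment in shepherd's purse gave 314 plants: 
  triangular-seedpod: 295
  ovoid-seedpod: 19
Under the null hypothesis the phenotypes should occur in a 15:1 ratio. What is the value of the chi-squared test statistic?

Total ratio parts = 16. Expected numbers out of 314:
  triangular-seedpod: 314 × 15/16 = 294.375
  ovoid-seedpod: 314 × 1/16 = 19.625
χ² = Σ (O − E)² / E
  triangular-seedpod: (295 − 294.375)² / 294.375 = 0.0013
  ovoid-seedpod: (19 − 19.625)² / 19.625 = 0.0199
χ² = 0.0013 + 0.0199 = 0.0212 ≈ 0.021

0.021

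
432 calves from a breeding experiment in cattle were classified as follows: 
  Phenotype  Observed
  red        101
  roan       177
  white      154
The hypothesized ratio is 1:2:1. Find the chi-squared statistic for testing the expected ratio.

Expected counts for N = 432 under a 1:2:1 ratio (total parts = 4):
  red: 432 × 1/4 = 108
  roan: 432 × 2/4 = 216
  white: 432 × 1/4 = 108
χ² = Σ (O − E)² / E
  red: (101 − 108)² / 108 = 0.4537
  roan: (177 − 216)² / 216 = 7.0417
  white: (154 − 108)² / 108 = 19.5926
χ² = 0.4537 + 7.0417 + 19.5926 = 27.088

27.088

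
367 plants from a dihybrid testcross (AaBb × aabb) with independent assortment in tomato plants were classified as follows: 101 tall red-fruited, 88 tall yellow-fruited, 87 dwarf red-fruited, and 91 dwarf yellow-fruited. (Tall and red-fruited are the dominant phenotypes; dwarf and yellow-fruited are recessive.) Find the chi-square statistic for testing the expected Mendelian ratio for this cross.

A dihybrid testcross with independent assortment gives a 1:1:1:1 ratio.
Expected counts for N = 367 under a 1:1:1:1 ratio (total parts = 4):
  tall red-fruited: 367 × 1/4 = 91.75
  tall yellow-fruited: 367 × 1/4 = 91.75
  dwarf red-fruited: 367 × 1/4 = 91.75
  dwarf yellow-fruited: 367 × 1/4 = 91.75
χ² = Σ (O − E)² / E
  tall red-fruited: (101 − 91.75)² / 91.75 = 0.9326
  tall yellow-fruited: (88 − 91.75)² / 91.75 = 0.1533
  dwarf red-fruited: (87 − 91.75)² / 91.75 = 0.2459
  dwarf yellow-fruited: (91 − 91.75)² / 91.75 = 0.0061
χ² = 0.9326 + 0.1533 + 0.2459 + 0.0061 = 1.3379 ≈ 1.338

1.338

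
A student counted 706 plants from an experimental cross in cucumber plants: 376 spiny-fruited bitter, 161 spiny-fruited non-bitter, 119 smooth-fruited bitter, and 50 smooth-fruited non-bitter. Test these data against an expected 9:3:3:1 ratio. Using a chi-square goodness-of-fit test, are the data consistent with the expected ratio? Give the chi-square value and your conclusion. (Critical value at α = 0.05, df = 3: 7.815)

Total ratio parts = 16. Expected numbers out of 706:
  spiny-fruited bitter: 706 × 9/16 = 397.125
  spiny-fruited non-bitter: 706 × 3/16 = 132.375
  smooth-fruited bitter: 706 × 3/16 = 132.375
  smooth-fruited non-bitter: 706 × 1/16 = 44.125
χ² = Σ (O − E)² / E
  spiny-fruited bitter: (376 − 397.125)² / 397.125 = 1.1237
  spiny-fruited non-bitter: (161 − 132.375)² / 132.375 = 6.1899
  smooth-fruited bitter: (119 − 132.375)² / 132.375 = 1.3514
  smooth-fruited non-bitter: (50 − 44.125)² / 44.125 = 0.7822
χ² = 1.1237 + 6.1899 + 1.3514 + 0.7822 = 9.4472 ≈ 9.447
Degrees of freedom = 4 − 1 = 3; critical value at α = 0.05 is 7.815.
Since 9.447 > 7.815, we reject the null hypothesis — the data do not fit the 9:3:3:1 ratio.

9.447; not consistent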